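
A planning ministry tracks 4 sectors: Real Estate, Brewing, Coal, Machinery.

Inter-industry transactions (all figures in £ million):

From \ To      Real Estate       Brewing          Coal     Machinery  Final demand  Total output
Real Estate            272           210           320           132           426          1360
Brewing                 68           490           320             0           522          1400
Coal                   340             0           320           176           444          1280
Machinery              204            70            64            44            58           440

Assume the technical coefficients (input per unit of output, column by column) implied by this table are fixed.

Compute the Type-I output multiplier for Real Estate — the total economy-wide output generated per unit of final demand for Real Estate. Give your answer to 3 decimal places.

m_R = 3.207

Technical coefficients a_ij = z_ij / X_j:
  a_RR = 272/1360 = 0.20, a_BR = 68/1360 = 0.05, a_CR = 340/1360 = 0.25, a_MR = 204/1360 = 0.15
  a_RB = 210/1400 = 0.15, a_BB = 490/1400 = 0.35, a_CB = 0/1400 = 0.00, a_MB = 70/1400 = 0.05
  a_RC = 320/1280 = 0.25, a_BC = 320/1280 = 0.25, a_CC = 320/1280 = 0.25, a_MC = 64/1280 = 0.05
  a_RM = 132/440 = 0.30, a_BM = 0/440 = 0.00, a_CM = 176/440 = 0.40, a_MM = 44/440 = 0.10
I − A =
  [   0.80    -0.15    -0.25    -0.30]
  [  -0.05     0.65    -0.25     0.00]
  [  -0.25     0.00     0.75    -0.40]
  [  -0.15    -0.05    -0.05     0.90]
Compute the cofactors C_ij = (−1)^(i+j)·(3×3 minor ij) of I−A; the adjugate is their transpose:
adj(I−A) = Cᵀ =
  [ 0.420750   0.114500   0.193500   0.226250]
  [ 0.104000   0.415250   0.180750   0.115000]
  [ 0.186250   0.062500   0.431250   0.253750]
  [ 0.086250   0.045625   0.066250   0.334375]
det(I−A) = Σ_j (I−A)_1j·C_1j = (0.80)(0.420750) + (-0.15)(0.104000) + (-0.25)(0.186250) + (-0.30)(0.086250) = 0.2485625
(I − A)⁻¹ = adj(I−A) / det(I−A) ≈
  [   1.6927     0.4606     0.7785     0.9102]
  [   0.4184     1.6706     0.7272     0.4627]
  [   0.7493     0.2514     1.7350     1.0209]
  [   0.3470     0.1836     0.2665     1.3452]
The output multiplier for sector j is the column-j sum of the Leontief inverse (I − A)⁻¹ = adj(I−A) / det(I−A).
Column R of adj(I−A): (0.420750, 0.104000, 0.186250, 0.086250); det(I−A) = 0.2485625.
m_R = (0.420750 + 0.104000 + 0.186250 + 0.086250) / 0.2485625 = 0.79725 / 0.2485625 ≈ 3.207.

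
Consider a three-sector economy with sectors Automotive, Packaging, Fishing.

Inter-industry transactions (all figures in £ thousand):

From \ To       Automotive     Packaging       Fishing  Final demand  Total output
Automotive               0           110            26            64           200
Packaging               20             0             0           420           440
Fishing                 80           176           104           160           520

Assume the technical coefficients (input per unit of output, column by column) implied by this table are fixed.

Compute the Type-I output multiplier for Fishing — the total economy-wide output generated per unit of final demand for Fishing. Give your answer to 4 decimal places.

m_F = 1.3588

Technical coefficients a_ij = z_ij / X_j:
  a_AA = 0/200 = 0.00, a_PA = 20/200 = 0.10, a_FA = 80/200 = 0.40
  a_AP = 110/440 = 0.25, a_PP = 0/440 = 0.00, a_FP = 176/440 = 0.40
  a_AF = 26/520 = 0.05, a_PF = 0/520 = 0.00, a_FF = 104/520 = 0.20
I − A =
  [   1.00    -0.25    -0.05]
  [  -0.10     1.00     0.00]
  [  -0.40    -0.40     0.80]
Cofactors of I−A, C_ij = (−1)^(i+j)·(minor ij) (rows/columns in the sector order above):
  C_11 = (1.00)(0.80) − (0.00)(-0.40) = 0.8000
  C_12 = −[(-0.10)(0.80) − (0.00)(-0.40)] = 0.0800
  C_13 = (-0.10)(-0.40) − (1.00)(-0.40) = 0.4400
  C_21 = −[(-0.25)(0.80) − (-0.05)(-0.40)] = 0.2200
  C_22 = (1.00)(0.80) − (-0.05)(-0.40) = 0.7800
  C_23 = −[(1.00)(-0.40) − (-0.25)(-0.40)] = 0.5000
  C_31 = (-0.25)(0.00) − (-0.05)(1.00) = 0.0500
  C_32 = −[(1.00)(0.00) − (-0.05)(-0.10)] = 0.0050
  C_33 = (1.00)(1.00) − (-0.25)(-0.10) = 0.9750
det(I−A) = Σ_j (I−A)_1j·C_1j = (1.00)(0.8000) + (-0.25)(0.0800) + (-0.05)(0.4400) = 0.7580
adj(I−A) = Cᵀ =
  [ 0.8000   0.2200   0.0500]
  [ 0.0800   0.7800   0.0050]
  [ 0.4400   0.5000   0.9750]
(I − A)⁻¹ = adj(I−A) / det(I−A) ≈
  [   1.05541     0.29024     0.06596]
  [   0.10554     1.02902     0.00660]
  [   0.58047     0.65963     1.28628]
The output multiplier for sector j is the column-j sum of the Leontief inverse (I − A)⁻¹ = adj(I−A) / det(I−A).
Column F of adj(I−A): (0.0500, 0.0050, 0.9750); det(I−A) = 0.7580.
m_F = (0.0500 + 0.0050 + 0.9750) / 0.7580 = 1.03 / 0.7580 ≈ 1.3588.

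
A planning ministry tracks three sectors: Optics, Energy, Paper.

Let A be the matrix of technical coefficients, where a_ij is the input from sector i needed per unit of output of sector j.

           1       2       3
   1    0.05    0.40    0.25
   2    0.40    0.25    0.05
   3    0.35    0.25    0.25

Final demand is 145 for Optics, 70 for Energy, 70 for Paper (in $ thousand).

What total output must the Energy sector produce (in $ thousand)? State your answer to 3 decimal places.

x_2 = 328.372

I − A =
  [   0.95    -0.40    -0.25]
  [  -0.40     0.75    -0.05]
  [  -0.35    -0.25     0.75]
Cofactors of I−A, C_ij = (−1)^(i+j)·(minor ij) (rows/columns in the sector order above):
  C_11 = (0.75)(0.75) − (-0.05)(-0.25) = 0.5500
  C_12 = −[(-0.40)(0.75) − (-0.05)(-0.35)] = 0.3175
  C_13 = (-0.40)(-0.25) − (0.75)(-0.35) = 0.3625
  C_21 = −[(-0.40)(0.75) − (-0.25)(-0.25)] = 0.3625
  C_22 = (0.95)(0.75) − (-0.25)(-0.35) = 0.6250
  C_23 = −[(0.95)(-0.25) − (-0.40)(-0.35)] = 0.3775
  C_31 = (-0.40)(-0.05) − (-0.25)(0.75) = 0.2075
  C_32 = −[(0.95)(-0.05) − (-0.25)(-0.40)] = 0.1475
  C_33 = (0.95)(0.75) − (-0.40)(-0.40) = 0.5525
det(I−A) = Σ_j (I−A)_1j·C_1j = (0.95)(0.5500) + (-0.40)(0.3175) + (-0.25)(0.3625) = 0.304875
adj(I−A) = Cᵀ =
  [ 0.5500   0.3625   0.2075]
  [ 0.3175   0.6250   0.1475]
  [ 0.3625   0.3775   0.5525]
(I − A)⁻¹ = adj(I−A) / det(I−A) ≈
  [   1.8040     1.1890     0.6806]
  [   1.0414     2.0500     0.4838]
  [   1.1890     1.2382     1.8122]
x = (I − A)⁻¹ d = adj(I−A)·d / det(I−A), with det(I−A) = 0.304875:
  x_1 = (0.5500·145 + 0.3625·70 + 0.2075·70) / 0.304875 = 119.65 / 0.304875 ≈ 392.456
  x_2 = (0.3175·145 + 0.6250·70 + 0.1475·70) / 0.304875 = 100.1125 / 0.304875 ≈ 328.372
  x_3 = (0.3625·145 + 0.3775·70 + 0.5525·70) / 0.304875 = 117.6625 / 0.304875 ≈ 385.937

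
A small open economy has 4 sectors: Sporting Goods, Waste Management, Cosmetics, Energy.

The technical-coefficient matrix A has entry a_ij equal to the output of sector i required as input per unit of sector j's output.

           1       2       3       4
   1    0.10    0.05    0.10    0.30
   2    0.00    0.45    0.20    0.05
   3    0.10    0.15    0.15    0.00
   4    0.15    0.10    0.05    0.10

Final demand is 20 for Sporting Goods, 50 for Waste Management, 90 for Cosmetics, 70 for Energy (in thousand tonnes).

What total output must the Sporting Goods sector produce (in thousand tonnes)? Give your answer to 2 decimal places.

x_1 = 85.67

I − A =
  [   0.90    -0.05    -0.10    -0.30]
  [   0.00     0.55    -0.20    -0.05]
  [  -0.10    -0.15     0.85     0.00]
  [  -0.15    -0.10    -0.05     0.90]
Compute the cofactors C_ij = (−1)^(i+j)·(3×3 minor ij) of I−A; the adjugate is their transpose:
adj(I−A) = Cᵀ =
  [ 0.389125   0.079500   0.072375   0.134125]
  [ 0.024625   0.639750   0.156000   0.043750]
  [ 0.050125   0.122250   0.415875   0.023500]
  [ 0.070375   0.091125   0.052500   0.387250]
det(I−A) = Σ_j (I−A)_1j·C_1j = (0.90)(0.389125) + (-0.05)(0.024625) + (-0.10)(0.050125) + (-0.30)(0.070375) = 0.32285625
(I − A)⁻¹ = adj(I−A) / det(I−A) ≈
  [   1.2053     0.2462     0.2242     0.4154]
  [   0.0763     1.9815     0.4832     0.1355]
  [   0.1553     0.3787     1.2881     0.0728]
  [   0.2180     0.2822     0.1626     1.1995]
x = (I − A)⁻¹ d = adj(I−A)·d / det(I−A), with det(I−A) = 0.32285625:
  x_1 = (0.389125·20 + 0.079500·50 + 0.072375·90 + 0.134125·70) / 0.32285625 = 27.66 / 0.32285625 ≈ 85.67
  x_2 = (0.024625·20 + 0.639750·50 + 0.156000·90 + 0.043750·70) / 0.32285625 = 49.5825 / 0.32285625 ≈ 153.57
  x_3 = (0.050125·20 + 0.122250·50 + 0.415875·90 + 0.023500·70) / 0.32285625 = 46.18875 / 0.32285625 ≈ 143.06
  x_4 = (0.070375·20 + 0.091125·50 + 0.052500·90 + 0.387250·70) / 0.32285625 = 37.79625 / 0.32285625 ≈ 117.07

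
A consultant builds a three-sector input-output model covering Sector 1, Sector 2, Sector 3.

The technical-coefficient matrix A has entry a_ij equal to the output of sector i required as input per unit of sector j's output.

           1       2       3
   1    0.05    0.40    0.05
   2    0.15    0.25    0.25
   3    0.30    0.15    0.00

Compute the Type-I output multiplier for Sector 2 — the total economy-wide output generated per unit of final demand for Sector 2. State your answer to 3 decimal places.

I − A =
  [   0.95    -0.40    -0.05]
  [  -0.15     0.75    -0.25]
  [  -0.30    -0.15     1.00]
Cofactors of I−A, C_ij = (−1)^(i+j)·(minor ij) (rows/columns in the sector order above):
  C_11 = (0.75)(1.00) − (-0.25)(-0.15) = 0.7125
  C_12 = −[(-0.15)(1.00) − (-0.25)(-0.30)] = 0.2250
  C_13 = (-0.15)(-0.15) − (0.75)(-0.30) = 0.2475
  C_21 = −[(-0.40)(1.00) − (-0.05)(-0.15)] = 0.4075
  C_22 = (0.95)(1.00) − (-0.05)(-0.30) = 0.9350
  C_23 = −[(0.95)(-0.15) − (-0.40)(-0.30)] = 0.2625
  C_31 = (-0.40)(-0.25) − (-0.05)(0.75) = 0.1375
  C_32 = −[(0.95)(-0.25) − (-0.05)(-0.15)] = 0.2450
  C_33 = (0.95)(0.75) − (-0.40)(-0.15) = 0.6525
det(I−A) = Σ_j (I−A)_1j·C_1j = (0.95)(0.7125) + (-0.40)(0.2250) + (-0.05)(0.2475) = 0.5745
adj(I−A) = Cᵀ =
  [ 0.7125   0.4075   0.1375]
  [ 0.2250   0.9350   0.2450]
  [ 0.2475   0.2625   0.6525]
(I − A)⁻¹ = adj(I−A) / det(I−A) ≈
  [   1.2402     0.7093     0.2393]
  [   0.3916     1.6275     0.4265]
  [   0.4308     0.4569     1.1358]
The output multiplier for sector j is the column-j sum of the Leontief inverse (I − A)⁻¹ = adj(I−A) / det(I−A).
Column 2 of adj(I−A): (0.4075, 0.9350, 0.2625); det(I−A) = 0.5745.
m_2 = (0.4075 + 0.9350 + 0.2625) / 0.5745 = 1.605 / 0.5745 ≈ 2.794.

m_2 = 2.794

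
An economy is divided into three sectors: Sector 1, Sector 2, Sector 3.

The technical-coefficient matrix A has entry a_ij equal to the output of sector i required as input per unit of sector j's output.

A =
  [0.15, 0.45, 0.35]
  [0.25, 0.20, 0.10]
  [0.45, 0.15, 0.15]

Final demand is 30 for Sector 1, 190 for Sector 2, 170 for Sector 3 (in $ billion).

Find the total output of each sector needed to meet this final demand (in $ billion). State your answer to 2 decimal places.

x_1 = 508.78, x_2 = 465.43, x_3 = 551.49

I − A =
  [   0.85    -0.45    -0.35]
  [  -0.25     0.80    -0.10]
  [  -0.45    -0.15     0.85]
Cofactors of I−A, C_ij = (−1)^(i+j)·(minor ij) (rows/columns in the sector order above):
  C_11 = (0.80)(0.85) − (-0.10)(-0.15) = 0.6650
  C_12 = −[(-0.25)(0.85) − (-0.10)(-0.45)] = 0.2575
  C_13 = (-0.25)(-0.15) − (0.80)(-0.45) = 0.3975
  C_21 = −[(-0.45)(0.85) − (-0.35)(-0.15)] = 0.4350
  C_22 = (0.85)(0.85) − (-0.35)(-0.45) = 0.5650
  C_23 = −[(0.85)(-0.15) − (-0.45)(-0.45)] = 0.3300
  C_31 = (-0.45)(-0.10) − (-0.35)(0.80) = 0.3250
  C_32 = −[(0.85)(-0.10) − (-0.35)(-0.25)] = 0.1725
  C_33 = (0.85)(0.80) − (-0.45)(-0.25) = 0.5675
det(I−A) = Σ_j (I−A)_1j·C_1j = (0.85)(0.6650) + (-0.45)(0.2575) + (-0.35)(0.3975) = 0.31025
adj(I−A) = Cᵀ =
  [ 0.6650   0.4350   0.3250]
  [ 0.2575   0.5650   0.1725]
  [ 0.3975   0.3300   0.5675]
(I − A)⁻¹ = adj(I−A) / det(I−A) ≈
  [   2.1434     1.4021     1.0475]
  [   0.8300     1.8211     0.5560]
  [   1.2812     1.0637     1.8292]
x = (I − A)⁻¹ d = adj(I−A)·d / det(I−A), with det(I−A) = 0.31025:
  x_1 = (0.6650·30 + 0.4350·190 + 0.3250·170) / 0.31025 = 157.85 / 0.31025 ≈ 508.78
  x_2 = (0.2575·30 + 0.5650·190 + 0.1725·170) / 0.31025 = 144.40 / 0.31025 ≈ 465.43
  x_3 = (0.3975·30 + 0.3300·190 + 0.5675·170) / 0.31025 = 171.10 / 0.31025 ≈ 551.49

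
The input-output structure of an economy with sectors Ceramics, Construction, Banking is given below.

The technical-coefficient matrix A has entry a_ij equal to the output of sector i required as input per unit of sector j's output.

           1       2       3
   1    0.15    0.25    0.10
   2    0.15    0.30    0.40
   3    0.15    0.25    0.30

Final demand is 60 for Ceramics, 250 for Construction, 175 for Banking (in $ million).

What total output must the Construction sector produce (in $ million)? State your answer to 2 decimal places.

I − A =
  [   0.85    -0.25    -0.10]
  [  -0.15     0.70    -0.40]
  [  -0.15    -0.25     0.70]
Cofactors of I−A, C_ij = (−1)^(i+j)·(minor ij) (rows/columns in the sector order above):
  C_11 = (0.70)(0.70) − (-0.40)(-0.25) = 0.3900
  C_12 = −[(-0.15)(0.70) − (-0.40)(-0.15)] = 0.1650
  C_13 = (-0.15)(-0.25) − (0.70)(-0.15) = 0.1425
  C_21 = −[(-0.25)(0.70) − (-0.10)(-0.25)] = 0.2000
  C_22 = (0.85)(0.70) − (-0.10)(-0.15) = 0.5800
  C_23 = −[(0.85)(-0.25) − (-0.25)(-0.15)] = 0.2500
  C_31 = (-0.25)(-0.40) − (-0.10)(0.70) = 0.1700
  C_32 = −[(0.85)(-0.40) − (-0.10)(-0.15)] = 0.3550
  C_33 = (0.85)(0.70) − (-0.25)(-0.15) = 0.5575
det(I−A) = Σ_j (I−A)_1j·C_1j = (0.85)(0.3900) + (-0.25)(0.1650) + (-0.10)(0.1425) = 0.2760
adj(I−A) = Cᵀ =
  [ 0.3900   0.2000   0.1700]
  [ 0.1650   0.5800   0.3550]
  [ 0.1425   0.2500   0.5575]
(I − A)⁻¹ = adj(I−A) / det(I−A) ≈
  [   1.4130     0.7246     0.6159]
  [   0.5978     2.1014     1.2862]
  [   0.5163     0.9058     2.0199]
x = (I − A)⁻¹ d = adj(I−A)·d / det(I−A), with det(I−A) = 0.2760:
  x_1 = (0.3900·60 + 0.2000·250 + 0.1700·175) / 0.2760 = 103.15 / 0.2760 ≈ 373.73
  x_2 = (0.1650·60 + 0.5800·250 + 0.3550·175) / 0.2760 = 217.025 / 0.2760 ≈ 786.32
  x_3 = (0.1425·60 + 0.2500·250 + 0.5575·175) / 0.2760 = 168.6125 / 0.2760 ≈ 610.91

x_2 = 786.32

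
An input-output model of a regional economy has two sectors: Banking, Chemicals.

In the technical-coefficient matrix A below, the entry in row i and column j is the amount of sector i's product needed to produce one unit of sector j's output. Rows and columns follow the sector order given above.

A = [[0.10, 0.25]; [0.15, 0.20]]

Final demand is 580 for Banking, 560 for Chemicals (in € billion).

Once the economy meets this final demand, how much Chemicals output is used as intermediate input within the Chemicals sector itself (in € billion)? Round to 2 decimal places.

I − A =
  [   0.90    -0.25]
  [  -0.15     0.80]
det(I−A) = (0.90)(0.80) − (-0.25)(-0.15) = 0.6825
adj(I−A) = [[0.80, 0.25], [0.15, 0.90]]
(I − A)⁻¹ = adj(I−A) / det(I−A) ≈
  [   1.1722     0.3663]
  [   0.2198     1.3187]
First solve x = (I − A)⁻¹ d = adj(I−A)·d / det(I−A); in particular x_C = (0.15·580 + 0.90·560) / 0.6825 = 591.00 / 0.6825 ≈ 865.9341.
Intermediate flow from C to C: z_CC = a_CC · x_C = 0.20 × 591.00 / 0.6825 = 118.20 / 0.6825 ≈ 173.19.

z_CC = 173.19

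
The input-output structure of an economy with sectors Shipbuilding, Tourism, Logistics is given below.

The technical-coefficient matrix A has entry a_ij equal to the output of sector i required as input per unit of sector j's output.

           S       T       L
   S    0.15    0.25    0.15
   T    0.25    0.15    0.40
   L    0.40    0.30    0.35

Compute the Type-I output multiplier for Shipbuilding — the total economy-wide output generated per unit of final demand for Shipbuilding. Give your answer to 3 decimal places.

I − A =
  [   0.85    -0.25    -0.15]
  [  -0.25     0.85    -0.40]
  [  -0.40    -0.30     0.65]
Cofactors of I−A, C_ij = (−1)^(i+j)·(minor ij) (rows/columns in the sector order above):
  C_11 = (0.85)(0.65) − (-0.40)(-0.30) = 0.4325
  C_12 = −[(-0.25)(0.65) − (-0.40)(-0.40)] = 0.3225
  C_13 = (-0.25)(-0.30) − (0.85)(-0.40) = 0.4150
  C_21 = −[(-0.25)(0.65) − (-0.15)(-0.30)] = 0.2075
  C_22 = (0.85)(0.65) − (-0.15)(-0.40) = 0.4925
  C_23 = −[(0.85)(-0.30) − (-0.25)(-0.40)] = 0.3550
  C_31 = (-0.25)(-0.40) − (-0.15)(0.85) = 0.2275
  C_32 = −[(0.85)(-0.40) − (-0.15)(-0.25)] = 0.3775
  C_33 = (0.85)(0.85) − (-0.25)(-0.25) = 0.6600
det(I−A) = Σ_j (I−A)_1j·C_1j = (0.85)(0.4325) + (-0.25)(0.3225) + (-0.15)(0.4150) = 0.22475
adj(I−A) = Cᵀ =
  [ 0.4325   0.2075   0.2275]
  [ 0.3225   0.4925   0.3775]
  [ 0.4150   0.3550   0.6600]
(I − A)⁻¹ = adj(I−A) / det(I−A) ≈
  [   1.9244     0.9232     1.0122]
  [   1.4349     2.1913     1.6796]
  [   1.8465     1.5795     2.9366]
The output multiplier for sector j is the column-j sum of the Leontief inverse (I − A)⁻¹ = adj(I−A) / det(I−A).
Column S of adj(I−A): (0.4325, 0.3225, 0.4150); det(I−A) = 0.22475.
m_S = (0.4325 + 0.3225 + 0.4150) / 0.22475 = 1.17 / 0.22475 ≈ 5.206.

m_S = 5.206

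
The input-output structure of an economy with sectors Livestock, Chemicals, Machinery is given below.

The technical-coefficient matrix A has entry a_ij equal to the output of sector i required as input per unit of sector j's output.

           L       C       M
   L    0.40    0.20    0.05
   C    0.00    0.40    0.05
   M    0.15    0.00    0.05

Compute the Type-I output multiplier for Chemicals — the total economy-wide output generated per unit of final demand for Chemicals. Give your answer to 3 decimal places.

m_C = 2.329

I − A =
  [   0.60    -0.20    -0.05]
  [   0.00     0.60    -0.05]
  [  -0.15     0.00     0.95]
Cofactors of I−A, C_ij = (−1)^(i+j)·(minor ij) (rows/columns in the sector order above):
  C_11 = (0.60)(0.95) − (-0.05)(0.00) = 0.5700
  C_12 = −[(0.00)(0.95) − (-0.05)(-0.15)] = 0.0075
  C_13 = (0.00)(0.00) − (0.60)(-0.15) = 0.0900
  C_21 = −[(-0.20)(0.95) − (-0.05)(0.00)] = 0.1900
  C_22 = (0.60)(0.95) − (-0.05)(-0.15) = 0.5625
  C_23 = −[(0.60)(0.00) − (-0.20)(-0.15)] = 0.0300
  C_31 = (-0.20)(-0.05) − (-0.05)(0.60) = 0.0400
  C_32 = −[(0.60)(-0.05) − (-0.05)(0.00)] = 0.0300
  C_33 = (0.60)(0.60) − (-0.20)(0.00) = 0.3600
det(I−A) = Σ_j (I−A)_1j·C_1j = (0.60)(0.5700) + (-0.20)(0.0075) + (-0.05)(0.0900) = 0.3360
adj(I−A) = Cᵀ =
  [ 0.5700   0.1900   0.0400]
  [ 0.0075   0.5625   0.0300]
  [ 0.0900   0.0300   0.3600]
(I − A)⁻¹ = adj(I−A) / det(I−A) ≈
  [   1.6964     0.5655     0.1190]
  [   0.0223     1.6741     0.0893]
  [   0.2679     0.0893     1.0714]
The output multiplier for sector j is the column-j sum of the Leontief inverse (I − A)⁻¹ = adj(I−A) / det(I−A).
Column C of adj(I−A): (0.1900, 0.5625, 0.0300); det(I−A) = 0.3360.
m_C = (0.1900 + 0.5625 + 0.0300) / 0.3360 = 0.7825 / 0.3360 ≈ 2.329.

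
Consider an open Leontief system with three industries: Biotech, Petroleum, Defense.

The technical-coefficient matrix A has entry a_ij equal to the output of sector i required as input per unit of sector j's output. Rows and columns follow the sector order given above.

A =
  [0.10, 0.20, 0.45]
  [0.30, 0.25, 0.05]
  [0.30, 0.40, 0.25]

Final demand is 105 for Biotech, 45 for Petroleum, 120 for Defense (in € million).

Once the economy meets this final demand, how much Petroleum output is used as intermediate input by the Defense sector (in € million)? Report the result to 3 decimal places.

I − A =
  [   0.90    -0.20    -0.45]
  [  -0.30     0.75    -0.05]
  [  -0.30    -0.40     0.75]
Cofactors of I−A, C_ij = (−1)^(i+j)·(minor ij) (rows/columns in the sector order above):
  C_11 = (0.75)(0.75) − (-0.05)(-0.40) = 0.5425
  C_12 = −[(-0.30)(0.75) − (-0.05)(-0.30)] = 0.2400
  C_13 = (-0.30)(-0.40) − (0.75)(-0.30) = 0.3450
  C_21 = −[(-0.20)(0.75) − (-0.45)(-0.40)] = 0.3300
  C_22 = (0.90)(0.75) − (-0.45)(-0.30) = 0.5400
  C_23 = −[(0.90)(-0.40) − (-0.20)(-0.30)] = 0.4200
  C_31 = (-0.20)(-0.05) − (-0.45)(0.75) = 0.3475
  C_32 = −[(0.90)(-0.05) − (-0.45)(-0.30)] = 0.1800
  C_33 = (0.90)(0.75) − (-0.20)(-0.30) = 0.6150
det(I−A) = Σ_j (I−A)_1j·C_1j = (0.90)(0.5425) + (-0.20)(0.2400) + (-0.45)(0.3450) = 0.2850
adj(I−A) = Cᵀ =
  [ 0.5425   0.3300   0.3475]
  [ 0.2400   0.5400   0.1800]
  [ 0.3450   0.4200   0.6150]
(I − A)⁻¹ = adj(I−A) / det(I−A) ≈
  [   1.9035     1.1579     1.2193]
  [   0.8421     1.8947     0.6316]
  [   1.2105     1.4737     2.1579]
First solve x = (I − A)⁻¹ d = adj(I−A)·d / det(I−A); in particular x_D = (0.3450·105 + 0.4200·45 + 0.6150·120) / 0.2850 = 128.925 / 0.2850 ≈ 452.36842.
Intermediate flow from P to D: z_PD = a_PD · x_D = 0.05 × 128.925 / 0.2850 = 6.44625 / 0.2850 ≈ 22.618.

z_PD = 22.618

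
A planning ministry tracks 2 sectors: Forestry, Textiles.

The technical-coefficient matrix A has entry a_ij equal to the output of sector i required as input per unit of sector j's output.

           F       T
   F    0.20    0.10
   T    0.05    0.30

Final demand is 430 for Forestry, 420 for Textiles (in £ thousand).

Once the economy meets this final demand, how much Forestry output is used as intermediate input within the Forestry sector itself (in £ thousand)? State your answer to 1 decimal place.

I − A =
  [   0.80    -0.10]
  [  -0.05     0.70]
det(I−A) = (0.80)(0.70) − (-0.10)(-0.05) = 0.5550
adj(I−A) = [[0.70, 0.10], [0.05, 0.80]]
(I − A)⁻¹ = adj(I−A) / det(I−A) ≈
  [   1.2613     0.1802]
  [   0.0901     1.4414]
First solve x = (I − A)⁻¹ d = adj(I−A)·d / det(I−A); in particular x_F = (0.70·430 + 0.10·420) / 0.5550 = 343.00 / 0.5550 ≈ 618.018.
Intermediate flow from F to F: z_FF = a_FF · x_F = 0.20 × 343.00 / 0.5550 = 68.60 / 0.5550 ≈ 123.6.

z_FF = 123.6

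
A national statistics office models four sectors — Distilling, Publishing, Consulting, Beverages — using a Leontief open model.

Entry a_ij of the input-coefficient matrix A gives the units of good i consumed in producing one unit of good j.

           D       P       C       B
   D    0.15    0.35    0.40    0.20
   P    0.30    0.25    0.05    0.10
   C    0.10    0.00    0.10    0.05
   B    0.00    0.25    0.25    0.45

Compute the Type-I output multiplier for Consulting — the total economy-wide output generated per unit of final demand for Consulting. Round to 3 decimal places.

I − A =
  [   0.85    -0.35    -0.40    -0.20]
  [  -0.30     0.75    -0.05    -0.10]
  [  -0.10     0.00     0.90    -0.05]
  [   0.00    -0.25    -0.25     0.55]
Compute the cofactors C_ij = (−1)^(i+j)·(3×3 minor ij) of I−A; the adjugate is their transpose:
adj(I−A) = Cᵀ =
  [ 0.338750   0.218875   0.213375   0.182375]
  [ 0.150000   0.383125   0.125625   0.135625]
  [ 0.042500   0.034875   0.256625   0.045125]
  [ 0.087500   0.190000   0.173750   0.447500]
det(I−A) = Σ_j (I−A)_1j·C_1j = (0.85)(0.338750) + (-0.35)(0.150000) + (-0.40)(0.042500) + (-0.20)(0.087500) = 0.2009375
(I − A)⁻¹ = adj(I−A) / det(I−A) ≈
  [   1.6858     1.0893     1.0619     0.9076]
  [   0.7465     1.9067     0.6252     0.6750]
  [   0.2115     0.1736     1.2771     0.2246]
  [   0.4355     0.9456     0.8647     2.2271]
The output multiplier for sector j is the column-j sum of the Leontief inverse (I − A)⁻¹ = adj(I−A) / det(I−A).
Column C of adj(I−A): (0.213375, 0.125625, 0.256625, 0.173750); det(I−A) = 0.2009375.
m_C = (0.213375 + 0.125625 + 0.256625 + 0.173750) / 0.2009375 = 0.769375 / 0.2009375 ≈ 3.829.

m_C = 3.829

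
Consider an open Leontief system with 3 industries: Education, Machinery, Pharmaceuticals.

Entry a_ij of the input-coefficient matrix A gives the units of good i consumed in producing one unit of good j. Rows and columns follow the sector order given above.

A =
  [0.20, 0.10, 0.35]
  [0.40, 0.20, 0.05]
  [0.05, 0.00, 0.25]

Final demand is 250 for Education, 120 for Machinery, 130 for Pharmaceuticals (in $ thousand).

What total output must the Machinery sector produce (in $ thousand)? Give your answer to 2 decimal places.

x_2 = 387.66

I − A =
  [   0.80    -0.10    -0.35]
  [  -0.40     0.80    -0.05]
  [  -0.05     0.00     0.75]
Cofactors of I−A, C_ij = (−1)^(i+j)·(minor ij) (rows/columns in the sector order above):
  C_11 = (0.80)(0.75) − (-0.05)(0.00) = 0.6000
  C_12 = −[(-0.40)(0.75) − (-0.05)(-0.05)] = 0.3025
  C_13 = (-0.40)(0.00) − (0.80)(-0.05) = 0.0400
  C_21 = −[(-0.10)(0.75) − (-0.35)(0.00)] = 0.0750
  C_22 = (0.80)(0.75) − (-0.35)(-0.05) = 0.5825
  C_23 = −[(0.80)(0.00) − (-0.10)(-0.05)] = 0.0050
  C_31 = (-0.10)(-0.05) − (-0.35)(0.80) = 0.2850
  C_32 = −[(0.80)(-0.05) − (-0.35)(-0.40)] = 0.1800
  C_33 = (0.80)(0.80) − (-0.10)(-0.40) = 0.6000
det(I−A) = Σ_j (I−A)_1j·C_1j = (0.80)(0.6000) + (-0.10)(0.3025) + (-0.35)(0.0400) = 0.43575
adj(I−A) = Cᵀ =
  [ 0.6000   0.0750   0.2850]
  [ 0.3025   0.5825   0.1800]
  [ 0.0400   0.0050   0.6000]
(I − A)⁻¹ = adj(I−A) / det(I−A) ≈
  [   1.3769     0.1721     0.6540]
  [   0.6942     1.3368     0.4131]
  [   0.0918     0.0115     1.3769]
x = (I − A)⁻¹ d = adj(I−A)·d / det(I−A), with det(I−A) = 0.43575:
  x_1 = (0.6000·250 + 0.0750·120 + 0.2850·130) / 0.43575 = 196.05 / 0.43575 ≈ 449.91
  x_2 = (0.3025·250 + 0.5825·120 + 0.1800·130) / 0.43575 = 168.925 / 0.43575 ≈ 387.66
  x_3 = (0.0400·250 + 0.0050·120 + 0.6000·130) / 0.43575 = 88.60 / 0.43575 ≈ 203.33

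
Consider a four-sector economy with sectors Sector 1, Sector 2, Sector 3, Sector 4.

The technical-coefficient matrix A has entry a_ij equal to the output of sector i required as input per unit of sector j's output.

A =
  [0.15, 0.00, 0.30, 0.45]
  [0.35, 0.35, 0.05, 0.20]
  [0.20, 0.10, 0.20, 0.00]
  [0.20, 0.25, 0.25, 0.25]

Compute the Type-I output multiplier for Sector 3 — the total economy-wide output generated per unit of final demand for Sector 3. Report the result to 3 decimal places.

m_3 = 5.712

I − A =
  [   0.85     0.00    -0.30    -0.45]
  [  -0.35     0.65    -0.05    -0.20]
  [  -0.20    -0.10     0.80     0.00]
  [  -0.20    -0.25    -0.25     0.75]
Compute the cofactors C_ij = (−1)^(i+j)·(3×3 minor ij) of I−A; the adjugate is their transpose:
adj(I−A) = Cᵀ =
  [ 0.34125   0.12375   0.21000   0.23775]
  [ 0.25950   0.37050   0.20000   0.25450]
  [ 0.11775   0.07725   0.27400   0.09125]
  [ 0.21675   0.18225   0.21400   0.38825]
det(I−A) = Σ_j (I−A)_1j·C_1j = (0.85)(0.34125) + (0.00)(0.25950) + (-0.30)(0.11775) + (-0.45)(0.21675) = 0.1572
(I − A)⁻¹ = adj(I−A) / det(I−A) ≈
  [   2.1708     0.7872     1.3359     1.5124]
  [   1.6508     2.3569     1.2723     1.6190]
  [   0.7490     0.4914     1.7430     0.5805]
  [   1.3788     1.1594     1.3613     2.4698]
The output multiplier for sector j is the column-j sum of the Leontief inverse (I − A)⁻¹ = adj(I−A) / det(I−A).
Column 3 of adj(I−A): (0.21000, 0.20000, 0.27400, 0.21400); det(I−A) = 0.1572.
m_3 = (0.21000 + 0.20000 + 0.27400 + 0.21400) / 0.1572 = 0.898 / 0.1572 ≈ 5.712.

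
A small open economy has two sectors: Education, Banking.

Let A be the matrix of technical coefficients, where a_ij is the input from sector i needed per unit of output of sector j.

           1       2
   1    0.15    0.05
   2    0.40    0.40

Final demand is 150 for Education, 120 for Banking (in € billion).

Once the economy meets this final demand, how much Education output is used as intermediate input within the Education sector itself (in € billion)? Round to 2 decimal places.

I − A =
  [   0.85    -0.05]
  [  -0.40     0.60]
det(I−A) = (0.85)(0.60) − (-0.05)(-0.40) = 0.4900
adj(I−A) = [[0.60, 0.05], [0.40, 0.85]]
(I − A)⁻¹ = adj(I−A) / det(I−A) ≈
  [   1.2245     0.1020]
  [   0.8163     1.7347]
First solve x = (I − A)⁻¹ d = adj(I−A)·d / det(I−A); in particular x_1 = (0.60·150 + 0.05·120) / 0.4900 = 96.00 / 0.4900 ≈ 195.9184.
Intermediate flow from 1 to 1: z_11 = a_11 · x_1 = 0.15 × 96.00 / 0.4900 = 14.40 / 0.4900 ≈ 29.39.

z_11 = 29.39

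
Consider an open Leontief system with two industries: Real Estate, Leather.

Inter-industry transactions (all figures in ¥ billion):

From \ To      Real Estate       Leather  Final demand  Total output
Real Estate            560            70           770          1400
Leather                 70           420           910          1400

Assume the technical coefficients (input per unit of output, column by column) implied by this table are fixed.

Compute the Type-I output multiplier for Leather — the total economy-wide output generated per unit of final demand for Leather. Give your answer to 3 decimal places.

Technical coefficients a_ij = z_ij / X_j:
  a_RR = 560/1400 = 0.40, a_LR = 70/1400 = 0.05
  a_RL = 70/1400 = 0.05, a_LL = 420/1400 = 0.30
I − A =
  [   0.60    -0.05]
  [  -0.05     0.70]
det(I−A) = (0.60)(0.70) − (-0.05)(-0.05) = 0.4175
adj(I−A) = [[0.70, 0.05], [0.05, 0.60]]
(I − A)⁻¹ = adj(I−A) / det(I−A) ≈
  [   1.6766     0.1198]
  [   0.1198     1.4371]
The output multiplier for sector j is the column-j sum of the Leontief inverse (I − A)⁻¹ = adj(I−A) / det(I−A).
Column L of adj(I−A): (0.05, 0.60); det(I−A) = 0.4175.
m_L = (0.05 + 0.60) / 0.4175 = 0.65 / 0.4175 ≈ 1.557.

m_L = 1.557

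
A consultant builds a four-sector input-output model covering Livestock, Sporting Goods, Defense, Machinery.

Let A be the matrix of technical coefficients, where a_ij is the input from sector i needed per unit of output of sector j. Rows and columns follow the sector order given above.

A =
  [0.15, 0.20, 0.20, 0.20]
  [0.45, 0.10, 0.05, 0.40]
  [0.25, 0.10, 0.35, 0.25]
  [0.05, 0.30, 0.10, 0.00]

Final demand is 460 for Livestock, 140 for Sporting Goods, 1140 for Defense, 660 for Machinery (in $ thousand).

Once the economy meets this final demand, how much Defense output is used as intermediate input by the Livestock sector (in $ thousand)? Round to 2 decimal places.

z_31 = 613.45

I − A =
  [   0.85    -0.20    -0.20    -0.20]
  [  -0.45     0.90    -0.05    -0.40]
  [  -0.25    -0.10     0.65    -0.25]
  [  -0.05    -0.30    -0.10     1.00]
Compute the cofactors C_ij = (−1)^(i+j)·(3×3 minor ij) of I−A; the adjugate is their transpose:
adj(I−A) = Cᵀ =
  [ 0.471750   0.201000   0.195000   0.223500]
  [ 0.317375   0.467250   0.179000   0.295125]
  [ 0.287000   0.215250   0.533000   0.276750]
  [ 0.147500   0.171750   0.116750   0.378000]
det(I−A) = Σ_j (I−A)_1j·C_1j = (0.85)(0.471750) + (-0.20)(0.317375) + (-0.20)(0.287000) + (-0.20)(0.147500) = 0.2506125
(I − A)⁻¹ = adj(I−A) / det(I−A) ≈
  [   1.8824     0.8020     0.7781     0.8918]
  [   1.2664     1.8644     0.7143     1.1776]
  [   1.1452     0.8589     2.1268     1.1043]
  [   0.5886     0.6853     0.4659     1.5083]
First solve x = (I − A)⁻¹ d = adj(I−A)·d / det(I−A); in particular x_1 = (0.471750·460 + 0.201000·140 + 0.195000·1140 + 0.223500·660) / 0.2506125 = 614.955 / 0.2506125 ≈ 2453.8082.
Intermediate flow from 3 to 1: z_31 = a_31 · x_1 = 0.25 × 614.955 / 0.2506125 = 153.73875 / 0.2506125 ≈ 613.45.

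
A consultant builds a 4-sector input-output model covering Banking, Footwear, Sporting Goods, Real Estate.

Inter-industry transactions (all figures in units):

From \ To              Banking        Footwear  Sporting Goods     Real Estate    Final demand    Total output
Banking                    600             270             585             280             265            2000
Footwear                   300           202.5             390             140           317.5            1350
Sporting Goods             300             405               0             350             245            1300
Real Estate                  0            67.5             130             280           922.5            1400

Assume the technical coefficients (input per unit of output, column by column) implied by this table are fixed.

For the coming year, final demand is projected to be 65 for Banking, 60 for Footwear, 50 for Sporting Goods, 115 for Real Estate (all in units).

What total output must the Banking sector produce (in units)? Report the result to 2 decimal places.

x_B = 352.91

Technical coefficients a_ij = z_ij / X_j:
  a_BB = 600/2000 = 0.30, a_FB = 300/2000 = 0.15, a_SB = 300/2000 = 0.15, a_RB = 0/2000 = 0.00
  a_BF = 270/1350 = 0.20, a_FF = 202.5/1350 = 0.15, a_SF = 405/1350 = 0.30, a_RF = 67.5/1350 = 0.05
  a_BS = 585/1300 = 0.45, a_FS = 390/1300 = 0.30, a_SS = 0/1300 = 0.00, a_RS = 130/1300 = 0.10
  a_BR = 280/1400 = 0.20, a_FR = 140/1400 = 0.10, a_SR = 350/1400 = 0.25, a_RR = 280/1400 = 0.20
I − A =
  [   0.70    -0.20    -0.45    -0.20]
  [  -0.15     0.85    -0.30    -0.10]
  [  -0.15    -0.30     1.00    -0.25]
  [   0.00    -0.05    -0.10     0.80]
Compute the cofactors C_ij = (−1)^(i+j)·(3×3 minor ij) of I−A; the adjugate is their transpose:
adj(I−A) = Cᵀ =
  [ 0.575000   0.284625   0.373750   0.296125]
  [ 0.153750   0.485500   0.232000   0.171625]
  [ 0.139125   0.202250   0.447000   0.199750]
  [ 0.027000   0.055625   0.070375   0.415375]
det(I−A) = Σ_j (I−A)_1j·C_1j = (0.70)(0.575000) + (-0.20)(0.153750) + (-0.45)(0.139125) + (-0.20)(0.027000) = 0.30374375
(I − A)⁻¹ = adj(I−A) / det(I−A) ≈
  [   1.8930     0.9371     1.2305     0.9749]
  [   0.5062     1.5984     0.7638     0.5650]
  [   0.4580     0.6659     1.4716     0.6576]
  [   0.0889     0.1831     0.2317     1.3675]
x = (I − A)⁻¹ d = adj(I−A)·d / det(I−A), with det(I−A) = 0.30374375:
  x_B = (0.575000·65 + 0.284625·60 + 0.373750·50 + 0.296125·115) / 0.30374375 = 107.194375 / 0.30374375 ≈ 352.91
  x_F = (0.153750·65 + 0.485500·60 + 0.232000·50 + 0.171625·115) / 0.30374375 = 70.460625 / 0.30374375 ≈ 231.97
  x_S = (0.139125·65 + 0.202250·60 + 0.447000·50 + 0.199750·115) / 0.30374375 = 66.499375 / 0.30374375 ≈ 218.93
  x_R = (0.027000·65 + 0.055625·60 + 0.070375·50 + 0.415375·115) / 0.30374375 = 56.379375 / 0.30374375 ≈ 185.61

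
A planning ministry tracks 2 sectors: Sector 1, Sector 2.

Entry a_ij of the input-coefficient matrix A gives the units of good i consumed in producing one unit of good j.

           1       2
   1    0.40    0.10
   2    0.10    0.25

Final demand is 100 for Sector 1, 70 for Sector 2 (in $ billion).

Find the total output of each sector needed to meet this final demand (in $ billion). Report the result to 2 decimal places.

x_1 = 186.36, x_2 = 118.18

I − A =
  [   0.60    -0.10]
  [  -0.10     0.75]
det(I−A) = (0.60)(0.75) − (-0.10)(-0.10) = 0.4400
adj(I−A) = [[0.75, 0.10], [0.10, 0.60]]
(I − A)⁻¹ = adj(I−A) / det(I−A) ≈
  [   1.7045     0.2273]
  [   0.2273     1.3636]
x = (I − A)⁻¹ d = adj(I−A)·d / det(I−A), with det(I−A) = 0.4400:
  x_1 = (0.75·100 + 0.10·70) / 0.4400 = 82.00 / 0.4400 ≈ 186.36
  x_2 = (0.10·100 + 0.60·70) / 0.4400 = 52.00 / 0.4400 ≈ 118.18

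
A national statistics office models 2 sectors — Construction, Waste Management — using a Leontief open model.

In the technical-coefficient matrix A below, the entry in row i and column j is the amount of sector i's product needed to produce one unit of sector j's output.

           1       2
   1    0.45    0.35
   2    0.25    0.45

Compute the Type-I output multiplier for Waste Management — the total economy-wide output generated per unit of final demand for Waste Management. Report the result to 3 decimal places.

I − A =
  [   0.55    -0.35]
  [  -0.25     0.55]
det(I−A) = (0.55)(0.55) − (-0.35)(-0.25) = 0.2150
adj(I−A) = [[0.55, 0.35], [0.25, 0.55]]
(I − A)⁻¹ = adj(I−A) / det(I−A) ≈
  [   2.5581     1.6279]
  [   1.1628     2.5581]
The output multiplier for sector j is the column-j sum of the Leontief inverse (I − A)⁻¹ = adj(I−A) / det(I−A).
Column 2 of adj(I−A): (0.35, 0.55); det(I−A) = 0.2150.
m_2 = (0.35 + 0.55) / 0.2150 = 0.90 / 0.2150 ≈ 4.186.

m_2 = 4.186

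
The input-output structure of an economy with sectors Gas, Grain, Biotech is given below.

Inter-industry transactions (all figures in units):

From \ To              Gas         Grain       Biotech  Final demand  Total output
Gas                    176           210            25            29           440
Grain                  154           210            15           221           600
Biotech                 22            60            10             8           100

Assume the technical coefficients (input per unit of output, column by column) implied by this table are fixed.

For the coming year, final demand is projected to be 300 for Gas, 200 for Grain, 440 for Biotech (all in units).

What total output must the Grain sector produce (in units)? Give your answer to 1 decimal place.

x_2 = 1320.8

Technical coefficients a_ij = z_ij / X_j:
  a_11 = 176/440 = 0.40, a_21 = 154/440 = 0.35, a_31 = 22/440 = 0.05
  a_12 = 210/600 = 0.35, a_22 = 210/600 = 0.35, a_32 = 60/600 = 0.10
  a_13 = 25/100 = 0.25, a_23 = 15/100 = 0.15, a_33 = 10/100 = 0.10
I − A =
  [   0.60    -0.35    -0.25]
  [  -0.35     0.65    -0.15]
  [  -0.05    -0.10     0.90]
Cofactors of I−A, C_ij = (−1)^(i+j)·(minor ij) (rows/columns in the sector order above):
  C_11 = (0.65)(0.90) − (-0.15)(-0.10) = 0.5700
  C_12 = −[(-0.35)(0.90) − (-0.15)(-0.05)] = 0.3225
  C_13 = (-0.35)(-0.10) − (0.65)(-0.05) = 0.0675
  C_21 = −[(-0.35)(0.90) − (-0.25)(-0.10)] = 0.3400
  C_22 = (0.60)(0.90) − (-0.25)(-0.05) = 0.5275
  C_23 = −[(0.60)(-0.10) − (-0.35)(-0.05)] = 0.0775
  C_31 = (-0.35)(-0.15) − (-0.25)(0.65) = 0.2150
  C_32 = −[(0.60)(-0.15) − (-0.25)(-0.35)] = 0.1775
  C_33 = (0.60)(0.65) − (-0.35)(-0.35) = 0.2675
det(I−A) = Σ_j (I−A)_1j·C_1j = (0.60)(0.5700) + (-0.35)(0.3225) + (-0.25)(0.0675) = 0.21225
adj(I−A) = Cᵀ =
  [ 0.5700   0.3400   0.2150]
  [ 0.3225   0.5275   0.1775]
  [ 0.0675   0.0775   0.2675]
(I − A)⁻¹ = adj(I−A) / det(I−A) ≈
  [   2.6855     1.6019     1.0130]
  [   1.5194     2.4853     0.8363]
  [   0.3180     0.3651     1.2603]
x = (I − A)⁻¹ d = adj(I−A)·d / det(I−A), with det(I−A) = 0.21225:
  x_1 = (0.5700·300 + 0.3400·200 + 0.2150·440) / 0.21225 = 333.60 / 0.21225 ≈ 1571.7
  x_2 = (0.3225·300 + 0.5275·200 + 0.1775·440) / 0.21225 = 280.35 / 0.21225 ≈ 1320.8
  x_3 = (0.0675·300 + 0.0775·200 + 0.2675·440) / 0.21225 = 153.45 / 0.21225 ≈ 723.0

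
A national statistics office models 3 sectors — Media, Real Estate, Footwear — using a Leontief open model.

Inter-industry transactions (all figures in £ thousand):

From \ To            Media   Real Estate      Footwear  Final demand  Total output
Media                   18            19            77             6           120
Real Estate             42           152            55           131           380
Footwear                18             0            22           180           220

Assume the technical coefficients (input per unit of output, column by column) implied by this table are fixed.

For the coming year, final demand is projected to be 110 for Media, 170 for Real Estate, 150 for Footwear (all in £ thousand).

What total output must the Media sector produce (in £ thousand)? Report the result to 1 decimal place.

Technical coefficients a_ij = z_ij / X_j:
  a_11 = 18/120 = 0.15, a_21 = 42/120 = 0.35, a_31 = 18/120 = 0.15
  a_12 = 19/380 = 0.05, a_22 = 152/380 = 0.40, a_32 = 0/380 = 0.00
  a_13 = 77/220 = 0.35, a_23 = 55/220 = 0.25, a_33 = 22/220 = 0.10
I − A =
  [   0.85    -0.05    -0.35]
  [  -0.35     0.60    -0.25]
  [  -0.15     0.00     0.90]
Cofactors of I−A, C_ij = (−1)^(i+j)·(minor ij) (rows/columns in the sector order above):
  C_11 = (0.60)(0.90) − (-0.25)(0.00) = 0.5400
  C_12 = −[(-0.35)(0.90) − (-0.25)(-0.15)] = 0.3525
  C_13 = (-0.35)(0.00) − (0.60)(-0.15) = 0.0900
  C_21 = −[(-0.05)(0.90) − (-0.35)(0.00)] = 0.0450
  C_22 = (0.85)(0.90) − (-0.35)(-0.15) = 0.7125
  C_23 = −[(0.85)(0.00) − (-0.05)(-0.15)] = 0.0075
  C_31 = (-0.05)(-0.25) − (-0.35)(0.60) = 0.2225
  C_32 = −[(0.85)(-0.25) − (-0.35)(-0.35)] = 0.3350
  C_33 = (0.85)(0.60) − (-0.05)(-0.35) = 0.4925
det(I−A) = Σ_j (I−A)_1j·C_1j = (0.85)(0.5400) + (-0.05)(0.3525) + (-0.35)(0.0900) = 0.409875
adj(I−A) = Cᵀ =
  [ 0.5400   0.0450   0.2225]
  [ 0.3525   0.7125   0.3350]
  [ 0.0900   0.0075   0.4925]
(I − A)⁻¹ = adj(I−A) / det(I−A) ≈
  [   1.3175     0.1098     0.5428]
  [   0.8600     1.7383     0.8173]
  [   0.2196     0.0183     1.2016]
x = (I − A)⁻¹ d = adj(I−A)·d / det(I−A), with det(I−A) = 0.409875:
  x_1 = (0.5400·110 + 0.0450·170 + 0.2225·150) / 0.409875 = 100.425 / 0.409875 ≈ 245.0
  x_2 = (0.3525·110 + 0.7125·170 + 0.3350·150) / 0.409875 = 210.15 / 0.409875 ≈ 512.7
  x_3 = (0.0900·110 + 0.0075·170 + 0.4925·150) / 0.409875 = 85.05 / 0.409875 ≈ 207.5

x_1 = 245.0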